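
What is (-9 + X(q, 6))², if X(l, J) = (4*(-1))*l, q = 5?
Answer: 841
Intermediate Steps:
X(l, J) = -4*l
(-9 + X(q, 6))² = (-9 - 4*5)² = (-9 - 20)² = (-29)² = 841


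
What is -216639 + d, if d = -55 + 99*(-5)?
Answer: -217189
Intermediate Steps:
d = -550 (d = -55 - 495 = -550)
-216639 + d = -216639 - 550 = -217189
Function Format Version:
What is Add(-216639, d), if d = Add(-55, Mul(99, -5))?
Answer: -217189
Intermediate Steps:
d = -550 (d = Add(-55, -495) = -550)
Add(-216639, d) = Add(-216639, -550) = -217189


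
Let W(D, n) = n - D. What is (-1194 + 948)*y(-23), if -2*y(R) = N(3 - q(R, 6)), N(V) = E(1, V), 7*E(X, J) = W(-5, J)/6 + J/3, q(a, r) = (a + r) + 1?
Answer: 1271/7 ≈ 181.57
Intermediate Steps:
q(a, r) = 1 + a + r
E(X, J) = 5/42 + J/14 (E(X, J) = ((J - 1*(-5))/6 + J/3)/7 = ((J + 5)*(⅙) + J*(⅓))/7 = ((5 + J)*(⅙) + J/3)/7 = ((⅚ + J/6) + J/3)/7 = (⅚ + J/2)/7 = 5/42 + J/14)
N(V) = 5/42 + V/14
y(R) = 1/12 + R/28 (y(R) = -(5/42 + (3 - (1 + R + 6))/14)/2 = -(5/42 + (3 - (7 + R))/14)/2 = -(5/42 + (3 + (-7 - R))/14)/2 = -(5/42 + (-4 - R)/14)/2 = -(5/42 + (-2/7 - R/14))/2 = -(-⅙ - R/14)/2 = 1/12 + R/28)
(-1194 + 948)*y(-23) = (-1194 + 948)*(1/12 + (1/28)*(-23)) = -246*(1/12 - 23/28) = -246*(-31/42) = 1271/7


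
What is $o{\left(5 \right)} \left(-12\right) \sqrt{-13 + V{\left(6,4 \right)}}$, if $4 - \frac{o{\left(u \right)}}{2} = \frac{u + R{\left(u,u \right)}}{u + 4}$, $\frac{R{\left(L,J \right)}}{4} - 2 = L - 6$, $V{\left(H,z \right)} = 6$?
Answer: $- 72 i \sqrt{7} \approx - 190.49 i$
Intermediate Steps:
$R{\left(L,J \right)} = -16 + 4 L$ ($R{\left(L,J \right)} = 8 + 4 \left(L - 6\right) = 8 + 4 \left(-6 + L\right) = 8 + \left(-24 + 4 L\right) = -16 + 4 L$)
$o{\left(u \right)} = 8 - \frac{2 \left(-16 + 5 u\right)}{4 + u}$ ($o{\left(u \right)} = 8 - 2 \frac{u + \left(-16 + 4 u\right)}{u + 4} = 8 - 2 \frac{-16 + 5 u}{4 + u} = 8 - \frac{2 \left(-16 + 5 u\right)}{4 + u}$)
$o{\left(5 \right)} \left(-12\right) \sqrt{-13 + V{\left(6,4 \right)}} = \frac{2 \left(32 - 5\right)}{4 + 5} \left(-12\right) \sqrt{-13 + 6} = \frac{2 \left(32 - 5\right)}{9} \left(-12\right) \sqrt{-7} = 2 \cdot \frac{1}{9} \cdot 27 \left(-12\right) i \sqrt{7} = 6 \left(-12\right) i \sqrt{7} = - 72 i \sqrt{7}$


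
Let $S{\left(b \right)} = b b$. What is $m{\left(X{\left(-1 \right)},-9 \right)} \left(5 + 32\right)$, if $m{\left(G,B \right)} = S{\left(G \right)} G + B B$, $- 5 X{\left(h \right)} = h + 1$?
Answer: $2997$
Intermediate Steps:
$S{\left(b \right)} = b^{2}$
$X{\left(h \right)} = - \frac{1}{5} - \frac{h}{5}$ ($X{\left(h \right)} = - \frac{h + 1}{5} = - \frac{1 + h}{5} = - \frac{1}{5} - \frac{h}{5}$)
$m{\left(G,B \right)} = B^{2} + G^{3}$ ($m{\left(G,B \right)} = G^{2} G + B B = G^{3} + B^{2} = B^{2} + G^{3}$)
$m{\left(X{\left(-1 \right)},-9 \right)} \left(5 + 32\right) = \left(\left(-9\right)^{2} + \left(- \frac{1}{5} - - \frac{1}{5}\right)^{3}\right) \left(5 + 32\right) = \left(81 + \left(- \frac{1}{5} + \frac{1}{5}\right)^{3}\right) 37 = \left(81 + 0^{3}\right) 37 = \left(81 + 0\right) 37 = 81 \cdot 37 = 2997$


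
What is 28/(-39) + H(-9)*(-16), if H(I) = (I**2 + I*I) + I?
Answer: -95500/39 ≈ -2448.7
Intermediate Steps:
H(I) = I + 2*I**2 (H(I) = (I**2 + I**2) + I = 2*I**2 + I = I + 2*I**2)
28/(-39) + H(-9)*(-16) = 28/(-39) - 9*(1 + 2*(-9))*(-16) = 28*(-1/39) - 9*(1 - 18)*(-16) = -28/39 - 9*(-17)*(-16) = -28/39 + 153*(-16) = -28/39 - 2448 = -95500/39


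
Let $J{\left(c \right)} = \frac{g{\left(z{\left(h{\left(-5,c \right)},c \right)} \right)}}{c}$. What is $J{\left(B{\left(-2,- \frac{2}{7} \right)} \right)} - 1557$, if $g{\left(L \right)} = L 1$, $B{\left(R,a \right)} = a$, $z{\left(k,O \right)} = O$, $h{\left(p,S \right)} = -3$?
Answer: $-1556$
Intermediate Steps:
$g{\left(L \right)} = L$
$J{\left(c \right)} = 1$ ($J{\left(c \right)} = \frac{c}{c} = 1$)
$J{\left(B{\left(-2,- \frac{2}{7} \right)} \right)} - 1557 = 1 - 1557 = -1556$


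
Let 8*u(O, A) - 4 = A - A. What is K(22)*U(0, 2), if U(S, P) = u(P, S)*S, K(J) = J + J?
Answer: 0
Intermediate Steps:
u(O, A) = ½ (u(O, A) = ½ + (A - A)/8 = ½ + (⅛)*0 = ½ + 0 = ½)
K(J) = 2*J
U(S, P) = S/2
K(22)*U(0, 2) = (2*22)*((½)*0) = 44*0 = 0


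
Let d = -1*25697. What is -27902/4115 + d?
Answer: -105771057/4115 ≈ -25704.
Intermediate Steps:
d = -25697
-27902/4115 + d = -27902/4115 - 25697 = -105771057/4115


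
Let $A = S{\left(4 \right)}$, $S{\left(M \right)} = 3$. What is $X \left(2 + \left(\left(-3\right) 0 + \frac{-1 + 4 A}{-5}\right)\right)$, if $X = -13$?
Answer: $\frac{13}{5} \approx 2.6$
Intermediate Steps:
$A = 3$
$X \left(2 + \left(\left(-3\right) 0 + \frac{-1 + 4 A}{-5}\right)\right) = - 13 \left(2 + \left(\left(-3\right) 0 + \frac{-1 + 4 \cdot 3}{-5}\right)\right) = - 13 \left(2 + \left(0 + \left(-1 + 12\right) \left(- \frac{1}{5}\right)\right)\right) = - 13 \left(2 + \left(0 + 11 \left(- \frac{1}{5}\right)\right)\right) = - 13 \left(2 + \left(0 - \frac{11}{5}\right)\right) = - 13 \left(2 - \frac{11}{5}\right) = \left(-13\right) \left(- \frac{1}{5}\right) = \frac{13}{5}$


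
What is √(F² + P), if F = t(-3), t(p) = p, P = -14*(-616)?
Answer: √8633 ≈ 92.914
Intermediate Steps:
P = 8624
F = -3
√(F² + P) = √((-3)² + 8624) = √(9 + 8624) = √8633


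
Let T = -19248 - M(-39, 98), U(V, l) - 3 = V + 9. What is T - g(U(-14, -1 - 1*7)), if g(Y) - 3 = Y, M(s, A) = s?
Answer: -19210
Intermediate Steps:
U(V, l) = 12 + V (U(V, l) = 3 + (V + 9) = 3 + (9 + V) = 12 + V)
g(Y) = 3 + Y
T = -19209 (T = -19248 - 1*(-39) = -19248 + 39 = -19209)
T - g(U(-14, -1 - 1*7)) = -19209 - (3 + (12 - 14)) = -19209 - (3 - 2) = -19209 - 1*1 = -19209 - 1 = -19210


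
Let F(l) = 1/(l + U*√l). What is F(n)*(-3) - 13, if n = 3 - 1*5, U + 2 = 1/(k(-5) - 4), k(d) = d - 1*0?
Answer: (-247*√2 + 207*I)/(-18*I + 19*√2) ≈ -12.535 - 0.69359*I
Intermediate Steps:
k(d) = d (k(d) = d + 0 = d)
U = -19/9 (U = -2 + 1/(-5 - 4) = -2 + 1/(-9) = -2 - ⅑ = -19/9 ≈ -2.1111)
n = -2 (n = 3 - 5 = -2)
F(l) = 1/(l - 19*√l/9)
F(n)*(-3) - 13 = (9/(-19*I*√2 + 9*(-2)))*(-3) - 13 = (9/(-19*I*√2 - 18))*(-3) - 13 = (9/(-18 - 19*I*√2))*(-3) - 13 = -27/(-18 - 19*I*√2) - 13 = -13 - 27/(-18 - 19*I*√2)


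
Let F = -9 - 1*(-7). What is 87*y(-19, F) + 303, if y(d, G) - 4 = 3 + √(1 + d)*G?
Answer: 912 - 522*I*√2 ≈ 912.0 - 738.22*I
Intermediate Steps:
F = -2 (F = -9 + 7 = -2)
y(d, G) = 7 + G*√(1 + d) (y(d, G) = 4 + (3 + √(1 + d)*G) = 4 + (3 + G*√(1 + d)) = 7 + G*√(1 + d))
87*y(-19, F) + 303 = 87*(7 - 2*√(1 - 19)) + 303 = 87*(7 - 6*I*√2) + 303 = (609 - 522*I*√2) + 303 = 912 - 522*I*√2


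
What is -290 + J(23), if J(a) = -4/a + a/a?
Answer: -6651/23 ≈ -289.17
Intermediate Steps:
J(a) = 1 - 4/a (J(a) = -4/a + 1 = 1 - 4/a)
-290 + J(23) = -290 + (-4 + 23)/23 = -290 + (1/23)*19 = -290 + 19/23 = -6651/23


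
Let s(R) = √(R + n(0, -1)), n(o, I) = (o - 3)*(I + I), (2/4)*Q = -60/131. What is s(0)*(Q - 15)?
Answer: -2085*√6/131 ≈ -38.986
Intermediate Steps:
Q = -120/131 (Q = 2*(-60/131) = -120/131 ≈ -0.91603)
n(o, I) = 2*I*(-3 + o) (n(o, I) = (-3 + o)*(2*I) = 2*I*(-3 + o))
s(R) = √(6 + R) (s(R) = √(R + 2*(-1)*(-3 + 0)) = √(R + 2*(-1)*(-3)) = √(R + 6) = √(6 + R))
s(0)*(Q - 15) = √(6 + 0)*(-120/131 - 15) = √6*(-2085/131) = -2085*√6/131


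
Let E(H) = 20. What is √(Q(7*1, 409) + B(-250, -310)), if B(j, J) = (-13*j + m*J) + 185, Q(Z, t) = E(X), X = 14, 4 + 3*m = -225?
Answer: √244065/3 ≈ 164.68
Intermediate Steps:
m = -229/3 (m = -4/3 + (⅓)*(-225) = -4/3 - 75 = -229/3 ≈ -76.333)
Q(Z, t) = 20
B(j, J) = 185 - 13*j - 229*J/3 (B(j, J) = (-13*j - 229*J/3) + 185 = 185 - 13*j - 229*J/3)
√(Q(7*1, 409) + B(-250, -310)) = √(20 + (185 - 13*(-250) - 229/3*(-310))) = √(20 + (185 + 3250 + 70990/3)) = √(20 + 81295/3) = √(81355/3) = √244065/3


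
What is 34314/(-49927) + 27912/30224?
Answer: 44557011/188624206 ≈ 0.23622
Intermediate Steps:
34314/(-49927) + 27912/30224 = 34314*(-1/49927) + 27912*(1/30224) = -34314/49927 + 3489/3778 = 44557011/188624206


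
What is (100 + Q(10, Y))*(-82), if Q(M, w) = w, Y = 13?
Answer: -9266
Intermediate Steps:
(100 + Q(10, Y))*(-82) = (100 + 13)*(-82) = 113*(-82) = -9266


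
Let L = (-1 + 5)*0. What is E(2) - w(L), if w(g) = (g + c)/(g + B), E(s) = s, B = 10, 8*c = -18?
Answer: 89/40 ≈ 2.2250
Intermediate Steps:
c = -9/4 (c = (⅛)*(-18) = -9/4 ≈ -2.2500)
L = 0 (L = 4*0 = 0)
w(g) = (-9/4 + g)/(10 + g) (w(g) = (g - 9/4)/(g + 10) = (-9/4 + g)/(10 + g))
E(2) - w(L) = 2 - (-9/4 + 0)/(10 + 0) = 2 - (-9)/(10*4) = 2 - 1*(-9/40) = 2 + 9/40 = 89/40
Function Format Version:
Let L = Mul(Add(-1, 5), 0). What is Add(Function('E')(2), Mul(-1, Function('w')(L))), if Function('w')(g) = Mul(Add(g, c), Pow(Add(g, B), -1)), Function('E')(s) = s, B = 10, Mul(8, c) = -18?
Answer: Rational(89, 40) ≈ 2.2250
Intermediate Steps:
c = Rational(-9, 4) (c = Mul(Rational(1, 8), -18) = Rational(-9, 4) ≈ -2.2500)
L = 0 (L = Mul(4, 0) = 0)
Function('w')(g) = Mul(Pow(Add(10, g), -1), Add(Rational(-9, 4), g)) (Function('w')(g) = Mul(Add(g, Rational(-9, 4)), Pow(Add(g, 10), -1)) = Mul(Add(Rational(-9, 4), g), Pow(Add(10, g), -1)) = Mul(Pow(Add(10, g), -1), Add(Rational(-9, 4), g)))
Add(Function('E')(2), Mul(-1, Function('w')(L))) = Add(2, Mul(-1, Mul(Pow(Add(10, 0), -1), Add(Rational(-9, 4), 0)))) = Add(2, Mul(-1, Mul(Pow(10, -1), Rational(-9, 4)))) = Add(2, Mul(-1, Mul(Rational(1, 10), Rational(-9, 4)))) = Add(2, Mul(-1, Rational(-9, 40))) = Add(2, Rational(9, 40)) = Rational(89, 40)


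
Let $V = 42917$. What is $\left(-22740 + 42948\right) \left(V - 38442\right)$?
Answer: $90430800$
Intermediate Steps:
$\left(-22740 + 42948\right) \left(V - 38442\right) = \left(-22740 + 42948\right) \left(42917 - 38442\right) = 20208 \cdot 4475 = 90430800$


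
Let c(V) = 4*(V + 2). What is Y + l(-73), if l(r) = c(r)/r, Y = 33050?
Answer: 2412934/73 ≈ 33054.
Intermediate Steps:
c(V) = 8 + 4*V (c(V) = 4*(2 + V) = 8 + 4*V)
l(r) = (8 + 4*r)/r
Y + l(-73) = 33050 + (4 + 8/(-73)) = 33050 + (4 + 8*(-1/73)) = 33050 + (4 - 8/73) = 33050 + 284/73 = 2412934/73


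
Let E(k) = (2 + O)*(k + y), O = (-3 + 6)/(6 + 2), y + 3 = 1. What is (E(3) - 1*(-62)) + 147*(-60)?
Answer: -70045/8 ≈ -8755.6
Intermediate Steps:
y = -2 (y = -3 + 1 = -2)
O = 3/8 ≈ 0.37500
E(k) = -19/4 + 19*k/8 (E(k) = (2 + 3/8)*(k - 2) = 19*(-2 + k)/8 = -19/4 + 19*k/8)
(E(3) - 1*(-62)) + 147*(-60) = ((-19/4 + (19/8)*3) - 1*(-62)) + 147*(-60) = ((-19/4 + 57/8) + 62) - 8820 = (19/8 + 62) - 8820 = 515/8 - 8820 = -70045/8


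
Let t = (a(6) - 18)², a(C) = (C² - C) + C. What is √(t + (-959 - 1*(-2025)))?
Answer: √1390 ≈ 37.283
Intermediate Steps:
a(C) = C²
t = 324 (t = (6² - 18)² = (36 - 18)² = 18² = 324)
√(t + (-959 - 1*(-2025))) = √(324 + (-959 - 1*(-2025))) = √(324 + (-959 + 2025)) = √(324 + 1066) = √1390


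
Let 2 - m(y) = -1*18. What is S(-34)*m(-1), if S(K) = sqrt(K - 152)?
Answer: 20*I*sqrt(186) ≈ 272.76*I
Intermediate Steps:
m(y) = 20 (m(y) = 2 - (-1)*18 = 2 - 1*(-18) = 2 + 18 = 20)
S(K) = sqrt(-152 + K)
S(-34)*m(-1) = sqrt(-152 - 34)*20 = sqrt(-186)*20 = (I*sqrt(186))*20 = 20*I*sqrt(186)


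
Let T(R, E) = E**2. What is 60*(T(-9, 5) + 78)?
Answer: 6180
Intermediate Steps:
60*(T(-9, 5) + 78) = 60*(5**2 + 78) = 60*(25 + 78) = 60*103 = 6180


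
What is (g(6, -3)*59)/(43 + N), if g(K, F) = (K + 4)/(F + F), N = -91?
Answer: 295/144 ≈ 2.0486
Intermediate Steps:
g(K, F) = (4 + K)/(2*F) (g(K, F) = (4 + K)/((2*F)) = (4 + K)*(1/(2*F)) = (4 + K)/(2*F))
(g(6, -3)*59)/(43 + N) = (((½)*(4 + 6)/(-3))*59)/(43 - 91) = (((½)*(-⅓)*10)*59)/(-48) = -5/3*59*(-1/48) = -295/3*(-1/48) = 295/144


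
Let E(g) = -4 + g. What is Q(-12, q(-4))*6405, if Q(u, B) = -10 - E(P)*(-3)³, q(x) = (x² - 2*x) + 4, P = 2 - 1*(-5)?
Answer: 454755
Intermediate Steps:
P = 7 (P = 2 + 5 = 7)
q(x) = 4 + x² - 2*x
Q(u, B) = 71 (Q(u, B) = -10 - (-4 + 7)*(-3)³ = -10 - 3*(-27) = -10 - 1*(-81) = -10 + 81 = 71)
Q(-12, q(-4))*6405 = 71*6405 = 454755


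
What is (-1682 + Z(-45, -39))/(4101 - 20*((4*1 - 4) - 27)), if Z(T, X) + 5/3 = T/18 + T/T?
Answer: -10111/27846 ≈ -0.36310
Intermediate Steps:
Z(T, X) = -⅔ + T/18 (Z(T, X) = -5/3 + (T/18 + T/T) = -5/3 + (T*(1/18) + 1) = -5/3 + (T/18 + 1) = -5/3 + (1 + T/18) = -⅔ + T/18)
(-1682 + Z(-45, -39))/(4101 - 20*((4*1 - 4) - 27)) = (-1682 + (-⅔ + (1/18)*(-45)))/(4101 - 20*((4*1 - 4) - 27)) = (-1682 + (-⅔ - 5/2))/(4101 - 20*((4 - 4) - 27)) = (-1682 - 19/6)/(4101 - 20*(0 - 27)) = -10111/(6*(4101 - 20*(-27))) = -10111/(6*(4101 + 540)) = -10111/6/4641 = -10111/6*1/4641 = -10111/27846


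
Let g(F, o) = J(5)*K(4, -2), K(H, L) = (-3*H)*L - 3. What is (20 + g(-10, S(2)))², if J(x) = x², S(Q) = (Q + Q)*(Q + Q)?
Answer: 297025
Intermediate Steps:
K(H, L) = -3 - 3*H*L (K(H, L) = -3*H*L - 3 = -3 - 3*H*L)
S(Q) = 4*Q² (S(Q) = (2*Q)*(2*Q) = 4*Q²)
g(F, o) = 525 (g(F, o) = 5²*(-3 - 3*4*(-2)) = 25*(-3 + 24) = 25*21 = 525)
(20 + g(-10, S(2)))² = (20 + 525)² = 545² = 297025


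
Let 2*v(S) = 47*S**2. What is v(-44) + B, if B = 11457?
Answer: 56953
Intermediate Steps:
v(S) = 47*S**2/2 (v(S) = (47*S**2)/2 = 47*S**2/2)
v(-44) + B = (47/2)*(-44)**2 + 11457 = (47/2)*1936 + 11457 = 45496 + 11457 = 56953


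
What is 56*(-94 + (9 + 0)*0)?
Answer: -5264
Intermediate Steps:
56*(-94 + (9 + 0)*0) = 56*(-94 + 9*0) = 56*(-94 + 0) = 56*(-94) = -5264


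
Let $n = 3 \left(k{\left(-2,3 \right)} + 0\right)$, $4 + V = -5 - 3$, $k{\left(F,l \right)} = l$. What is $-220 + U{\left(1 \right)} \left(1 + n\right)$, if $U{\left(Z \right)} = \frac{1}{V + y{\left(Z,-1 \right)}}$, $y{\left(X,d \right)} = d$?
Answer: $- \frac{2870}{13} \approx -220.77$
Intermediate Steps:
$V = -12$ ($V = -4 - 8 = -12$)
$n = 9$ ($n = 3 \left(3 + 0\right) = 3 \cdot 3 = 9$)
$U{\left(Z \right)} = - \frac{1}{13}$ ($U{\left(Z \right)} = \frac{1}{-12 - 1} = \frac{1}{-13} = - \frac{1}{13}$)
$-220 + U{\left(1 \right)} \left(1 + n\right) = -220 - \frac{1 + 9}{13} = -220 - \frac{10}{13} = - \frac{2870}{13}$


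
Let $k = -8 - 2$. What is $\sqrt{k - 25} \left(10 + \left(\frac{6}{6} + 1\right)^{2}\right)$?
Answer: $14 i \sqrt{35} \approx 82.825 i$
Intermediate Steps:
$k = -10$ ($k = -8 - 2 = -10$)
$\sqrt{k - 25} \left(10 + \left(\frac{6}{6} + 1\right)^{2}\right) = \sqrt{-10 - 25} \left(10 + \left(\frac{6}{6} + 1\right)^{2}\right) = \sqrt{-35} \left(10 + \left(6 \cdot \frac{1}{6} + 1\right)^{2}\right) = i \sqrt{35} \left(10 + \left(1 + 1\right)^{2}\right) = i \sqrt{35} \left(10 + 2^{2}\right) = i \sqrt{35} \left(10 + 4\right) = i \sqrt{35} \cdot 14 = 14 i \sqrt{35}$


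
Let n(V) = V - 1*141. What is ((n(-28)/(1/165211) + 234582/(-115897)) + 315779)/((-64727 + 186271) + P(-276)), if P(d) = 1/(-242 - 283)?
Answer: -1679644581269550/7395456992303 ≈ -227.12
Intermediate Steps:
P(d) = -1/525 (P(d) = 1/(-525) = -1/525)
n(V) = -141 + V (n(V) = V - 141 = -141 + V)
((n(-28)/(1/165211) + 234582/(-115897)) + 315779)/((-64727 + 186271) + P(-276)) = (((-141 - 28)/(1/165211) + 234582/(-115897)) + 315779)/((-64727 + 186271) - 1/525) = ((-169/1/165211 + 234582*(-1/115897)) + 315779)/(121544 - 1/525) = ((-169*165211 - 234582/115897) + 315779)/(63810599/525) = ((-27920659 - 234582/115897) + 315779)*(525/63810599) = (-3235920850705/115897 + 315779)*(525/63810599) = -3199323011942/115897*525/63810599 = -1679644581269550/7395456992303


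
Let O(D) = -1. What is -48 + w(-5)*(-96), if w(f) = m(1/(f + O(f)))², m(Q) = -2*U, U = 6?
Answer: -13872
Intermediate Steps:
m(Q) = -12 (m(Q) = -2*6 = -12)
w(f) = 144 (w(f) = (-12)² = 144)
-48 + w(-5)*(-96) = -48 + 144*(-96) = -48 - 13824 = -13872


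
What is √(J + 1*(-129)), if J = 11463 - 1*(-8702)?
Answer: 2*√5009 ≈ 141.55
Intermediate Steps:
J = 20165 (J = 11463 + 8702 = 20165)
√(J + 1*(-129)) = √(20165 + 1*(-129)) = √(20165 - 129) = √20036 = 2*√5009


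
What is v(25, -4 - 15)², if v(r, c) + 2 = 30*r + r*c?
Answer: 74529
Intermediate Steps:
v(r, c) = -2 + 30*r + c*r (v(r, c) = -2 + (30*r + r*c) = -2 + (30*r + c*r) = -2 + 30*r + c*r)
v(25, -4 - 15)² = (-2 + 30*25 + (-4 - 15)*25)² = (-2 + 750 - 19*25)² = (-2 + 750 - 475)² = 273² = 74529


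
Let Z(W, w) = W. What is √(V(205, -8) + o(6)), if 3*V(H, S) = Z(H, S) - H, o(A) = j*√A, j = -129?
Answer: I*2^(¼)*3^(¾)*√43 ≈ 17.776*I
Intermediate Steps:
o(A) = -129*√A
V(H, S) = 0 (V(H, S) = (H - H)/3 = (⅓)*0 = 0)
√(V(205, -8) + o(6)) = √(0 - 129*√6) = √(-129*√6) = I*2^(¼)*3^(¾)*√43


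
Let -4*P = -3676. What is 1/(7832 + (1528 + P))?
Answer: 1/10279 ≈ 9.7286e-5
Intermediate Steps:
P = 919 (P = -¼*(-3676) = 919)
1/(7832 + (1528 + P)) = 1/(7832 + (1528 + 919)) = 1/(7832 + 2447) = 1/10279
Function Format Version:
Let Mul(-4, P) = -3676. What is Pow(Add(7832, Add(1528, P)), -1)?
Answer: Rational(1, 10279) ≈ 9.7286e-5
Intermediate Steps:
P = 919 (P = Mul(Rational(-1, 4), -3676) = 919)
Pow(Add(7832, Add(1528, P)), -1) = Pow(Add(7832, Add(1528, 919)), -1) = Pow(Add(7832, 2447), -1) = Pow(10279, -1) = Rational(1, 10279)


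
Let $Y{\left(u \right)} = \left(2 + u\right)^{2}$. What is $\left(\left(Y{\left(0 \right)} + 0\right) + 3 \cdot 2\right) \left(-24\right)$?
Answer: $-240$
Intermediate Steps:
$\left(\left(Y{\left(0 \right)} + 0\right) + 3 \cdot 2\right) \left(-24\right) = \left(\left(\left(2 + 0\right)^{2} + 0\right) + 3 \cdot 2\right) \left(-24\right) = \left(\left(2^{2} + 0\right) + 6\right) \left(-24\right) = \left(\left(4 + 0\right) + 6\right) \left(-24\right) = \left(4 + 6\right) \left(-24\right) = 10 \left(-24\right) = -240$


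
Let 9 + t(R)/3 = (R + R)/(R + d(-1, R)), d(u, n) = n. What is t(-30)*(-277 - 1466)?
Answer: 41832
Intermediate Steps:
t(R) = -24 (t(R) = -27 + 3*((R + R)/(R + R)) = -27 + 3*((2*R)/((2*R))) = -27 + 3*((2*R)*(1/(2*R))) = -27 + 3*1 = -27 + 3 = -24)
t(-30)*(-277 - 1466) = -24*(-277 - 1466) = -24*(-1743) = 41832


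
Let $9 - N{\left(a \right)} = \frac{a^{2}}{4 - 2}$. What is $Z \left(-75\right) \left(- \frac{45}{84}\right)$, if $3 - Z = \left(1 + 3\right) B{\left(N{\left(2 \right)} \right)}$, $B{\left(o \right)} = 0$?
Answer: $\frac{3375}{28} \approx 120.54$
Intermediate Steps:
$N{\left(a \right)} = 9 - \frac{a^{2}}{2}$ ($N{\left(a \right)} = 9 - \frac{a^{2}}{4 - 2} = 9 - \frac{a^{2}}{2}$)
$Z = 3$ ($Z = 3 - \left(1 + 3\right) 0 = 3 - 4 \cdot 0 = 3 - 0 = 3 + 0 = 3$)
$Z \left(-75\right) \left(- \frac{45}{84}\right) = 3 \left(-75\right) \left(- \frac{45}{84}\right) = - 225 \left(\left(-45\right) \frac{1}{84}\right) = \left(-225\right) \left(- \frac{15}{28}\right) = \frac{3375}{28}$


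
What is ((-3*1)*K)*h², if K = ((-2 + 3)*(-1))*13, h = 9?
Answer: 3159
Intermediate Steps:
K = -13 (K = (1*(-1))*13 = -1*13 = -13)
((-3*1)*K)*h² = (-3*1*(-13))*9² = -3*(-13)*81 = 39*81 = 3159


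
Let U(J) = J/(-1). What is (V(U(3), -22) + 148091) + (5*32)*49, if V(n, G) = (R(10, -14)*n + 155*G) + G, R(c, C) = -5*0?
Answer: 152499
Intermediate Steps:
R(c, C) = 0
U(J) = -J (U(J) = J*(-1) = -J)
V(n, G) = 156*G (V(n, G) = (0*n + 155*G) + G = (0 + 155*G) + G = 155*G + G = 156*G)
(V(U(3), -22) + 148091) + (5*32)*49 = (156*(-22) + 148091) + (5*32)*49 = (-3432 + 148091) + 160*49 = 144659 + 7840 = 152499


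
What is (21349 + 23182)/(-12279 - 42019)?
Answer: -44531/54298 ≈ -0.82012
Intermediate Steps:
(21349 + 23182)/(-12279 - 42019) = 44531/(-54298) = 44531*(-1/54298) = -44531/54298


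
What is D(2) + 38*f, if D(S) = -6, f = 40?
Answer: 1514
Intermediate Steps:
D(2) + 38*f = -6 + 38*40 = -6 + 1520 = 1514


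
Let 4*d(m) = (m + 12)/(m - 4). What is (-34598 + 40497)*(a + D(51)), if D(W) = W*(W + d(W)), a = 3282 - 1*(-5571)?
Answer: 12721576935/188 ≈ 6.7668e+7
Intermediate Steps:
d(m) = (12 + m)/(4*(-4 + m)) (d(m) = ((m + 12)/(m - 4))/4 = ((12 + m)/(-4 + m))/4 = (12 + m)/(4*(-4 + m)))
a = 8853 (a = 3282 + 5571 = 8853)
D(W) = W*(W + (12 + W)/(4*(-4 + W)))
(-34598 + 40497)*(a + D(51)) = (-34598 + 40497)*(8853 + (¼)*51*(12 + 51 + 4*51*(-4 + 51))/(-4 + 51)) = 5899*(8853 + (¼)*51*(12 + 51 + 4*51*47)/47) = 5899*(8853 + (¼)*51*(1/47)*(12 + 51 + 9588)) = 5899*(8853 + (¼)*51*(1/47)*9651) = 5899*(8853 + 492201/188) = 5899*(2156565/188) = 12721576935/188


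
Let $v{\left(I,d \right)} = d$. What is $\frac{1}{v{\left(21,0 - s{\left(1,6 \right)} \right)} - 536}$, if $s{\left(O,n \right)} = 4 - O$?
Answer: $- \frac{1}{539} \approx -0.0018553$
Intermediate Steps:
$\frac{1}{v{\left(21,0 - s{\left(1,6 \right)} \right)} - 536} = \frac{1}{\left(0 - \left(4 - 1\right)\right) - 536} = \frac{1}{\left(0 - 3\right) - 536} = \frac{1}{-3 - 536} = \frac{1}{-539} = - \frac{1}{539}$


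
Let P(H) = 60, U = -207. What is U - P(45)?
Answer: -267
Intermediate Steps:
U - P(45) = -207 - 1*60 = -207 - 60 = -267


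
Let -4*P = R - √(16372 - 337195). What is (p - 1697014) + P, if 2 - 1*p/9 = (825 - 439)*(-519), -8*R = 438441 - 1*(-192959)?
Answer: 502965/4 + 3*I*√35647/4 ≈ 1.2574e+5 + 141.6*I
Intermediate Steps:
R = -78925 (R = -(438441 - 1*(-192959))/8 = -(438441 + 192959)/8 = -⅛*631400 = -78925)
p = 1803024 (p = 18 - 9*(825 - 439)*(-519) = 18 - 3474*(-519) = 18 - 9*(-200334) = 18 + 1803006 = 1803024)
P = 78925/4 + 3*I*√35647/4 (P = -(-78925 - √(16372 - 337195))/4 = -(-78925 - √(-320823))/4 = -(-78925 - 3*I*√35647)/4 = 78925/4 + 3*I*√35647/4 ≈ 19731.0 + 141.6*I)
(p - 1697014) + P = (1803024 - 1697014) + (78925/4 + 3*I*√35647/4) = 106010 + (78925/4 + 3*I*√35647/4) = 502965/4 + 3*I*√35647/4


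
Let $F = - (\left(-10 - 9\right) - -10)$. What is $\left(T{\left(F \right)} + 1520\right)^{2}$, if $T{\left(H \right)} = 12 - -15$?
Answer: $2393209$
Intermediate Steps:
$F = 9$ ($F = - (\left(-10 - 9\right) + 10) = - (-19 + 10) = \left(-1\right) \left(-9\right) = 9$)
$T{\left(H \right)} = 27$ ($T{\left(H \right)} = 12 + 15 = 27$)
$\left(T{\left(F \right)} + 1520\right)^{2} = \left(27 + 1520\right)^{2} = 1547^{2} = 2393209$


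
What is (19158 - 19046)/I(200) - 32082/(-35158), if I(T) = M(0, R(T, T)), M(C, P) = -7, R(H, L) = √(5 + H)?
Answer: -265223/17579 ≈ -15.087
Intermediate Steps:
I(T) = -7
(19158 - 19046)/I(200) - 32082/(-35158) = (19158 - 19046)/(-7) - 32082/(-35158) = 112*(-⅐) - 32082*(-1/35158) = -16 + 16041/17579 = -265223/17579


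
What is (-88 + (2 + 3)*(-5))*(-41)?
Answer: 4633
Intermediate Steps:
(-88 + (2 + 3)*(-5))*(-41) = (-88 + 5*(-5))*(-41) = (-88 - 25)*(-41) = -113*(-41) = 4633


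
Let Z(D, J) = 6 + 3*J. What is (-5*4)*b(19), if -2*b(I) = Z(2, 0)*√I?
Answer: 60*√19 ≈ 261.53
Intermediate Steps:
b(I) = -3*√I (b(I) = -(6 + 3*0)*√I/2 = -(6 + 0)*√I/2 = -3*√I)
(-5*4)*b(19) = (-5*4)*(-3*√19) = -(-60)*√19 = 60*√19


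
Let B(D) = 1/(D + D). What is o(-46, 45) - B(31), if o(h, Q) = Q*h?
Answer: -128341/62 ≈ -2070.0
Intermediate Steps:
B(D) = 1/(2*D)
o(-46, 45) - B(31) = 45*(-46) - 1/(2*31) = -2070 - 1/(2*31) = -2070 - 1*1/62 = -2070 - 1/62 = -128341/62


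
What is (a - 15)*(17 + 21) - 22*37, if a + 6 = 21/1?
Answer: -814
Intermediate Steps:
a = 15 (a = -6 + 21/1 = -6 + 21*1 = -6 + 21 = 15)
(a - 15)*(17 + 21) - 22*37 = (15 - 15)*(17 + 21) - 22*37 = 0*38 - 814 = 0 - 814 = -814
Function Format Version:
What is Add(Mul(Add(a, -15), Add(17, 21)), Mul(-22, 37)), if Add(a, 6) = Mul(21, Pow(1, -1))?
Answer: -814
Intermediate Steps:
a = 15 (a = Add(-6, Mul(21, Pow(1, -1))) = Add(-6, Mul(21, 1)) = Add(-6, 21) = 15)
Add(Mul(Add(a, -15), Add(17, 21)), Mul(-22, 37)) = Add(Mul(Add(15, -15), Add(17, 21)), Mul(-22, 37)) = Add(Mul(0, 38), -814) = Add(0, -814) = -814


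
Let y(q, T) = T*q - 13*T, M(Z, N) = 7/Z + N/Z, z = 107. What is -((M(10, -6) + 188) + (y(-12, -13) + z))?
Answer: -6201/10 ≈ -620.10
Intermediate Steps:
y(q, T) = -13*T + T*q
-((M(10, -6) + 188) + (y(-12, -13) + z)) = -(((7 - 6)/10 + 188) + (-13*(-13 - 12) + 107)) = -(((⅒)*1 + 188) + (-13*(-25) + 107)) = -((⅒ + 188) + (325 + 107)) = -(1881/10 + 432) = -1*6201/10 = -6201/10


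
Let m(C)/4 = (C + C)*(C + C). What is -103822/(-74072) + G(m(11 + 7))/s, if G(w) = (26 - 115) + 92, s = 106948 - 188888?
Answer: 531684529/379341230 ≈ 1.4016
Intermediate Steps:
s = -81940
m(C) = 16*C**2 (m(C) = 4*((C + C)*(C + C)) = 4*((2*C)*(2*C)) = 4*(4*C**2) = 16*C**2)
G(w) = 3 (G(w) = -89 + 92 = 3)
-103822/(-74072) + G(m(11 + 7))/s = -103822/(-74072) + 3/(-81940) = -103822*(-1/74072) + 3*(-1/81940) = 51911/37036 - 3/81940 = 531684529/379341230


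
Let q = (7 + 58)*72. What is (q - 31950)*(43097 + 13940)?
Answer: -1555398990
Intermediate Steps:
q = 4680 (q = 65*72 = 4680)
(q - 31950)*(43097 + 13940) = (4680 - 31950)*(43097 + 13940) = -27270*57037 = -1555398990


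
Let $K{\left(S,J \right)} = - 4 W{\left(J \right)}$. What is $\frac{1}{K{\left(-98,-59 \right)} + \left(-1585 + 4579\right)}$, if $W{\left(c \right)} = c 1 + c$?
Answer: $\frac{1}{3466} \approx 0.00028852$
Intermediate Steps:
$W{\left(c \right)} = 2 c$ ($W{\left(c \right)} = c + c = 2 c$)
$K{\left(S,J \right)} = - 8 J$ ($K{\left(S,J \right)} = - 4 \cdot 2 J = - 8 J$)
$\frac{1}{K{\left(-98,-59 \right)} + \left(-1585 + 4579\right)} = \frac{1}{\left(-8\right) \left(-59\right) + \left(-1585 + 4579\right)} = \frac{1}{472 + 2994} = \frac{1}{3466}$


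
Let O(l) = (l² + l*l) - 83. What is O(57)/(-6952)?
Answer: -6415/6952 ≈ -0.92276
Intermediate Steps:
O(l) = -83 + 2*l² (O(l) = (l² + l²) - 83 = 2*l² - 83 = -83 + 2*l²)
O(57)/(-6952) = (-83 + 2*57²)/(-6952) = (-83 + 2*3249)*(-1/6952) = (-83 + 6498)*(-1/6952) = 6415*(-1/6952) = -6415/6952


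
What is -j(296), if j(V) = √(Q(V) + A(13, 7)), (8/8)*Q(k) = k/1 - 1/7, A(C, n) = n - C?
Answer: -√14203/7 ≈ -17.025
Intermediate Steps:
Q(k) = -⅐ + k (Q(k) = k/1 - 1/7 = k*1 - 1*⅐ = k - ⅐ = -⅐ + k)
j(V) = √(-43/7 + V) (j(V) = √((-⅐ + V) + (7 - 1*13)) = √((-⅐ + V) + (7 - 13)) = √((-⅐ + V) - 6) = √(-43/7 + V))
-j(296) = -√(-301 + 49*296)/7 = -√(-301 + 14504)/7 = -√14203/7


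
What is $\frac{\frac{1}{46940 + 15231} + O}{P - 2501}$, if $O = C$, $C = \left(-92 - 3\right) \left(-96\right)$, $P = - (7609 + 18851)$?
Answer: $- \frac{566999521}{1800534331} \approx -0.31491$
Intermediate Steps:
$P = -26460$ ($P = \left(-1\right) 26460 = -26460$)
$C = 9120$ ($C = \left(-95\right) \left(-96\right) = 9120$)
$O = 9120$
$\frac{\frac{1}{46940 + 15231} + O}{P - 2501} = \frac{\frac{1}{46940 + 15231} + 9120}{-26460 - 2501} = \frac{\frac{1}{62171} + 9120}{-28961} = \left(\frac{1}{62171} + 9120\right) \left(- \frac{1}{28961}\right) = \frac{566999521}{62171} \left(- \frac{1}{28961}\right) = - \frac{566999521}{1800534331}$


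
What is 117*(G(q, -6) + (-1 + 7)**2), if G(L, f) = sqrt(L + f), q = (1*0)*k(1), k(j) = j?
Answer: 4212 + 117*I*sqrt(6) ≈ 4212.0 + 286.59*I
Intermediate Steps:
q = 0 (q = (1*0)*1 = 0*1 = 0)
117*(G(q, -6) + (-1 + 7)**2) = 117*(sqrt(0 - 6) + (-1 + 7)**2) = 117*(sqrt(-6) + 6**2) = 117*(I*sqrt(6) + 36) = 117*(36 + I*sqrt(6)) = 4212 + 117*I*sqrt(6)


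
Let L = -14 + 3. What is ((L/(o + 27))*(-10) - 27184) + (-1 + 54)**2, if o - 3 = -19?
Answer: -24365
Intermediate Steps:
o = -16 (o = 3 - 19 = -16)
L = -11
((L/(o + 27))*(-10) - 27184) + (-1 + 54)**2 = ((-11/(-16 + 27))*(-10) - 27184) + (-1 + 54)**2 = ((-11/11)*(-10) - 27184) + 53**2 = (((1/11)*(-11))*(-10) - 27184) + 2809 = (-1*(-10) - 27184) + 2809 = (10 - 27184) + 2809 = -27174 + 2809 = -24365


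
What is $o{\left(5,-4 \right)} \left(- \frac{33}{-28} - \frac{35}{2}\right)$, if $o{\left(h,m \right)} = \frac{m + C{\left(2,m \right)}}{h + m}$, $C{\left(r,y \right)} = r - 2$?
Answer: $\frac{457}{7} \approx 65.286$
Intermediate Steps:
$C{\left(r,y \right)} = -2 + r$ ($C{\left(r,y \right)} = r - 2 = -2 + r$)
$o{\left(h,m \right)} = \frac{m}{h + m}$ ($o{\left(h,m \right)} = \frac{m + \left(-2 + 2\right)}{h + m} = \frac{m + 0}{h + m} = \frac{m}{h + m}$)
$o{\left(5,-4 \right)} \left(- \frac{33}{-28} - \frac{35}{2}\right) = - \frac{4}{5 - 4} \left(- \frac{33}{-28} - \frac{35}{2}\right) = - \frac{4}{1} \left(\left(-33\right) \left(- \frac{1}{28}\right) - \frac{35}{2}\right) = \left(-4\right) 1 \left(\frac{33}{28} - \frac{35}{2}\right) = \left(-4\right) \left(- \frac{457}{28}\right) = \frac{457}{7}$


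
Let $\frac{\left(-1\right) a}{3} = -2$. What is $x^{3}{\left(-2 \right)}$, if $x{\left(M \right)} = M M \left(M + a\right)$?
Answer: $4096$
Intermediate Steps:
$a = 6$ ($a = \left(-3\right) \left(-2\right) = 6$)
$x{\left(M \right)} = M^{2} \left(6 + M\right)$ ($x{\left(M \right)} = M M \left(M + 6\right) = M^{2} \left(6 + M\right)$)
$x^{3}{\left(-2 \right)} = \left(\left(-2\right)^{2} \left(6 - 2\right)\right)^{3} = \left(4 \cdot 4\right)^{3} = 16^{3} = 4096$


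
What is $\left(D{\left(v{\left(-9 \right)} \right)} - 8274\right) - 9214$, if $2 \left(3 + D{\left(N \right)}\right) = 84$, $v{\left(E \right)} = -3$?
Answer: $-17449$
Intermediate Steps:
$D{\left(N \right)} = 39$ ($D{\left(N \right)} = -3 + \frac{1}{2} \cdot 84 = -3 + 42 = 39$)
$\left(D{\left(v{\left(-9 \right)} \right)} - 8274\right) - 9214 = \left(39 - 8274\right) - 9214 = -8235 - 9214 = -17449$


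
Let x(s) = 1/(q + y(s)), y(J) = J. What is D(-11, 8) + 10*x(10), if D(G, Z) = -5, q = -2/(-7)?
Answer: -145/36 ≈ -4.0278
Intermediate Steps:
q = 2/7 (q = -2*(-⅐) = 2/7 ≈ 0.28571)
x(s) = 1/(2/7 + s)
D(-11, 8) + 10*x(10) = -5 + 10*(7/(2 + 7*10)) = -5 + 10*(7/(2 + 70)) = -5 + 10*(7/72) = -5 + 35/36 = -145/36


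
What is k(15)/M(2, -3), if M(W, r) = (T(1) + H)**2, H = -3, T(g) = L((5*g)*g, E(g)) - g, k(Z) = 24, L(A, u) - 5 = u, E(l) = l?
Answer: 6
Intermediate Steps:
L(A, u) = 5 + u
T(g) = 5 (T(g) = (5 + g) - g = 5)
M(W, r) = 4 (M(W, r) = (5 - 3)**2 = 2**2 = 4)
k(15)/M(2, -3) = 24/4 = 24*(1/4) = 6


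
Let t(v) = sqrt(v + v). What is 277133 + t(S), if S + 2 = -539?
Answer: 277133 + I*sqrt(1082) ≈ 2.7713e+5 + 32.894*I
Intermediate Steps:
S = -541 (S = -2 - 539 = -541)
t(v) = sqrt(2)*sqrt(v) (t(v) = sqrt(2*v) = sqrt(2)*sqrt(v))
277133 + t(S) = 277133 + sqrt(2)*sqrt(-541) = 277133 + sqrt(2)*(I*sqrt(541)) = 277133 + I*sqrt(1082)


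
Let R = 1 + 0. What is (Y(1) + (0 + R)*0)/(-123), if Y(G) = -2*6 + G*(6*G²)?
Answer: 2/41 ≈ 0.048781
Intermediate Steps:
R = 1
Y(G) = -12 + 6*G³
(Y(1) + (0 + R)*0)/(-123) = ((-12 + 6*1³) + (0 + 1)*0)/(-123) = ((-12 + 6*1) + 1*0)*(-1/123) = ((-12 + 6) + 0)*(-1/123) = (-6 + 0)*(-1/123) = -6*(-1/123) = 2/41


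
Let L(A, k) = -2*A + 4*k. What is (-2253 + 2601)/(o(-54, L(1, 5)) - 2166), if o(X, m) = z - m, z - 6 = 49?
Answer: -348/2129 ≈ -0.16346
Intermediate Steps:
z = 55 (z = 6 + 49 = 55)
o(X, m) = 55 - m
(-2253 + 2601)/(o(-54, L(1, 5)) - 2166) = (-2253 + 2601)/((55 - (-2*1 + 4*5)) - 2166) = 348/((55 - (-2 + 20)) - 2166) = 348/((55 - 1*18) - 2166) = 348/((55 - 18) - 2166) = 348/(37 - 2166) = 348/(-2129) = 348*(-1/2129) = -348/2129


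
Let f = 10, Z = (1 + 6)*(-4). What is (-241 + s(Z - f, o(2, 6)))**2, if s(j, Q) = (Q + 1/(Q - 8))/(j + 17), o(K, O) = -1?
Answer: 2073800521/35721 ≈ 58056.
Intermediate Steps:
Z = -28 (Z = 7*(-4) = -28)
s(j, Q) = (Q + 1/(-8 + Q))/(17 + j)
(-241 + s(Z - f, o(2, 6)))**2 = (-241 + (1 + (-1)**2 - 8*(-1))/(-136 - 8*(-28 - 1*10) + 17*(-1) - (-28 - 1*10)))**2 = (-241 + (1 + 1 + 8)/(-136 - 8*(-28 - 10) - 17 - (-28 - 10)))**2 = (-241 + 10/(-136 - 8*(-38) - 17 - 1*(-38)))**2 = (-241 + 10/(-136 + 304 - 17 + 38))**2 = (-241 + 10/189)**2 = (-45539/189)**2 = 2073800521/35721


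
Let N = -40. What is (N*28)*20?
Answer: -22400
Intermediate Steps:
(N*28)*20 = -40*28*20 = -1120*20 = -22400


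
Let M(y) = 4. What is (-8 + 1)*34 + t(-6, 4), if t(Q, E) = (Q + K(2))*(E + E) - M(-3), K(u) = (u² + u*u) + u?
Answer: -210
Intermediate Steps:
K(u) = u + 2*u² (K(u) = (u² + u²) + u = 2*u² + u = u + 2*u²)
t(Q, E) = -4 + 2*E*(10 + Q) (t(Q, E) = (Q + 2*(1 + 2*2))*(E + E) - 1*4 = (Q + 2*(1 + 4))*(2*E) - 4 = (Q + 2*5)*(2*E) - 4 = (Q + 10)*(2*E) - 4 = (10 + Q)*(2*E) - 4 = 2*E*(10 + Q) - 4 = -4 + 2*E*(10 + Q))
(-8 + 1)*34 + t(-6, 4) = (-8 + 1)*34 + (-4 + 20*4 + 2*4*(-6)) = -7*34 + (-4 + 80 - 48) = -238 + 28 = -210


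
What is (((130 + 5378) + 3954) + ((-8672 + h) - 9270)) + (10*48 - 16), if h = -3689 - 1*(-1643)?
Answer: -10062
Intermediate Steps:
h = -2046 (h = -3689 + 1643 = -2046)
(((130 + 5378) + 3954) + ((-8672 + h) - 9270)) + (10*48 - 16) = (((130 + 5378) + 3954) + ((-8672 - 2046) - 9270)) + (10*48 - 16) = ((5508 + 3954) + (-10718 - 9270)) + (480 - 16) = (9462 - 19988) + 464 = -10526 + 464 = -10062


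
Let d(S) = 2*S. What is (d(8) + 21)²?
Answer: 1369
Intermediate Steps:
(d(8) + 21)² = (2*8 + 21)² = (16 + 21)² = 37² = 1369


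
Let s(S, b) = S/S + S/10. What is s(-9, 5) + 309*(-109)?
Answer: -336809/10 ≈ -33681.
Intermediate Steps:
s(S, b) = 1 + S/10 (s(S, b) = 1 + S*(⅒) = 1 + S/10)
s(-9, 5) + 309*(-109) = (1 + (⅒)*(-9)) + 309*(-109) = (1 - 9/10) - 33681 = ⅒ - 33681 = -336809/10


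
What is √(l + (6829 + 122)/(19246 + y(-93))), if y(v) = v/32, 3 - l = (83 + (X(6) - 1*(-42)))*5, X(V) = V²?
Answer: 11*I*√2512135703074/615779 ≈ 28.313*I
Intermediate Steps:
l = -802 (l = 3 - (83 + (6² - 1*(-42)))*5 = 3 - (83 + (36 + 42))*5 = 3 - (83 + 78)*5 = 3 - 161*5 = 3 - 1*805 = 3 - 805 = -802)
y(v) = v/32 (y(v) = v*(1/32) = v/32)
√(l + (6829 + 122)/(19246 + y(-93))) = √(-802 + (6829 + 122)/(19246 + (1/32)*(-93))) = √(-802 + 6951/(19246 - 93/32)) = √(-802 + 6951/(615779/32)) = √(-802 + 6951*(32/615779)) = √(-802 + 222432/615779) = √(-493632326/615779) = 11*I*√2512135703074/615779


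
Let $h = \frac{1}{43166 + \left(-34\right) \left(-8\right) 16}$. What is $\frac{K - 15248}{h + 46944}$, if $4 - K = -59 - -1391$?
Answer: $- \frac{787658368}{2230684993} \approx -0.3531$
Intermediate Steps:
$K = -1328$ ($K = 4 - \left(-59 - -1391\right) = 4 - \left(-59 + 1391\right) = 4 - 1332 = -1328$)
$h = \frac{1}{47518}$ ($h = \frac{1}{43166 + 272 \cdot 16} = \frac{1}{43166 + 4352} = \frac{1}{47518} \approx 2.1045 \cdot 10^{-5}$)
$\frac{K - 15248}{h + 46944} = \frac{-1328 - 15248}{\frac{1}{47518} + 46944} = - \frac{16576}{\frac{2230684993}{47518}} = \left(-16576\right) \frac{47518}{2230684993} = - \frac{787658368}{2230684993}$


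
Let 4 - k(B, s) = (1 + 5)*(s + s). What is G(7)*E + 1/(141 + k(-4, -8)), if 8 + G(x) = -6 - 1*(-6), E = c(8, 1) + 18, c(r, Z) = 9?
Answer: -52055/241 ≈ -216.00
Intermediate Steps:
k(B, s) = 4 - 12*s (k(B, s) = 4 - (1 + 5)*(s + s) = 4 - 6*2*s = 4 - 12*s)
E = 27 (E = 9 + 18 = 27)
G(x) = -8 (G(x) = -8 + (-6 - 1*(-6)) = -8 + (-6 + 6) = -8 + 0 = -8)
G(7)*E + 1/(141 + k(-4, -8)) = -8*27 + 1/(141 + (4 - 12*(-8))) = -216 + 1/(141 + (4 + 96)) = -216 + 1/(141 + 100) = -216 + 1/241 = -52055/241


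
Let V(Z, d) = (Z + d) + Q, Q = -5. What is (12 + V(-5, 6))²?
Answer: 64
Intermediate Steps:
V(Z, d) = -5 + Z + d (V(Z, d) = (Z + d) - 5 = -5 + Z + d)
(12 + V(-5, 6))² = (12 + (-5 - 5 + 6))² = (12 - 4)² = 8² = 64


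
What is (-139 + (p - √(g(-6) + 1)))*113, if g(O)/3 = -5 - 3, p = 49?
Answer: -10170 - 113*I*√23 ≈ -10170.0 - 541.93*I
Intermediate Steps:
g(O) = -24 (g(O) = 3*(-5 - 3) = 3*(-8) = -24)
(-139 + (p - √(g(-6) + 1)))*113 = (-139 + (49 - √(-24 + 1)))*113 = (-139 + (49 - √(-23)))*113 = (-139 + (49 - I*√23))*113 = (-90 - I*√23)*113 = -10170 - 113*I*√23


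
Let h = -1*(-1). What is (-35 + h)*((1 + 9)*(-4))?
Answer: 1360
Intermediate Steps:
h = 1
(-35 + h)*((1 + 9)*(-4)) = (-35 + 1)*((1 + 9)*(-4)) = -340*(-4) = -34*(-40) = 1360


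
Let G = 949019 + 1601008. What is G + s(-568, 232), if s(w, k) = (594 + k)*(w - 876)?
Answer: 1357283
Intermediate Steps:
s(w, k) = (-876 + w)*(594 + k) (s(w, k) = (594 + k)*(-876 + w) = (-876 + w)*(594 + k))
G = 2550027
G + s(-568, 232) = 2550027 + (-520344 - 876*232 + 594*(-568) + 232*(-568)) = 2550027 + (-520344 - 203232 - 337392 - 131776) = 2550027 - 1192744 = 1357283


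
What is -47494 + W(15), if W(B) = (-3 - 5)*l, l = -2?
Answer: -47478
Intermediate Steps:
W(B) = 16 (W(B) = (-3 - 5)*(-2) = -8*(-2) = 16)
-47494 + W(15) = -47494 + 16 = -47478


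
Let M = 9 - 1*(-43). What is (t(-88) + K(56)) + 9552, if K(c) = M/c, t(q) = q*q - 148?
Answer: 240085/14 ≈ 17149.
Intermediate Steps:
t(q) = -148 + q² (t(q) = q² - 148 = -148 + q²)
M = 52 (M = 9 + 43 = 52)
K(c) = 52/c
(t(-88) + K(56)) + 9552 = ((-148 + (-88)²) + 52/56) + 9552 = ((-148 + 7744) + 52*(1/56)) + 9552 = (7596 + 13/14) + 9552 = 106357/14 + 9552 = 240085/14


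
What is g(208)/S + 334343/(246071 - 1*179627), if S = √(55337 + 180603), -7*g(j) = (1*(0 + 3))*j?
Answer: 334343/66444 - 312*√58985/412895 ≈ 4.8484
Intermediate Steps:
g(j) = -3*j/7 (g(j) = -1*(0 + 3)*j/7 = -1*3*j/7 = -3*j/7)
S = 2*√58985 (S = √235940 = 2*√58985 ≈ 485.74)
g(208)/S + 334343/(246071 - 1*179627) = (-3/7*208)/((2*√58985)) + 334343/(246071 - 1*179627) = -312*√58985/412895 + 334343/(246071 - 179627) = -312*√58985/412895 + 334343/66444 = 334343/66444 - 312*√58985/412895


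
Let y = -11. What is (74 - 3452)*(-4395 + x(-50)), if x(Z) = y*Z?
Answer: 12988410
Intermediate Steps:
x(Z) = -11*Z
(74 - 3452)*(-4395 + x(-50)) = (74 - 3452)*(-4395 - 11*(-50)) = -3378*(-4395 + 550) = -3378*(-3845) = 12988410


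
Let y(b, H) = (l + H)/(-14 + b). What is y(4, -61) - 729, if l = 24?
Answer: -7253/10 ≈ -725.30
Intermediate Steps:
y(b, H) = (24 + H)/(-14 + b)
y(4, -61) - 729 = (24 - 61)/(-14 + 4) - 729 = -37/(-10) - 729 = -⅒*(-37) - 729 = 37/10 - 729 = -7253/10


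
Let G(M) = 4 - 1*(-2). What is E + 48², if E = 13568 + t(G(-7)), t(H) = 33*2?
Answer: 15938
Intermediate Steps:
G(M) = 6 (G(M) = 4 + 2 = 6)
t(H) = 66
E = 13634 (E = 13568 + 66 = 13634)
E + 48² = 13634 + 48² = 13634 + 2304 = 15938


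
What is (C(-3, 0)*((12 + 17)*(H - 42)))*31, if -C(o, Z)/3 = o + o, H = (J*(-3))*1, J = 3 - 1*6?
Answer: -534006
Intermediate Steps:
J = -3 (J = 3 - 6 = -3)
H = 9 (H = -3*(-3)*1 = 9*1 = 9)
C(o, Z) = -6*o (C(o, Z) = -3*(o + o) = -6*o)
(C(-3, 0)*((12 + 17)*(H - 42)))*31 = ((-6*(-3))*((12 + 17)*(9 - 42)))*31 = (18*(29*(-33)))*31 = (18*(-957))*31 = -17226*31 = -534006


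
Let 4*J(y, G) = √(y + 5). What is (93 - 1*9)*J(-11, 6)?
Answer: 21*I*√6 ≈ 51.439*I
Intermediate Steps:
J(y, G) = √(5 + y)/4 (J(y, G) = √(y + 5)/4 = √(5 + y)/4)
(93 - 1*9)*J(-11, 6) = (93 - 1*9)*(√(5 - 11)/4) = (93 - 9)*(√(-6)/4) = 84*((I*√6)/4) = 84*(I*√6/4) = 21*I*√6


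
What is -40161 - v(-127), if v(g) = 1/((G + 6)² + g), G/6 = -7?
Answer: -46948210/1169 ≈ -40161.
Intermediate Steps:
G = -42 (G = 6*(-7) = -42)
v(g) = 1/(1296 + g) (v(g) = 1/((-42 + 6)² + g) = 1/((-36)² + g) = 1/(1296 + g))
-40161 - v(-127) = -40161 - 1/(1296 - 127) = -40161 - 1/1169 = -46948210/1169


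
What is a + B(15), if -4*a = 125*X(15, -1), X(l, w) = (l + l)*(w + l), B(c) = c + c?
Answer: -13095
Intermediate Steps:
B(c) = 2*c
X(l, w) = 2*l*(l + w) (X(l, w) = (2*l)*(l + w) = 2*l*(l + w))
a = -13125 (a = -125*2*15*(15 - 1)/4 = -125*2*15*14/4 = -125*420/4 = -¼*52500 = -13125)
a + B(15) = -13125 + 2*15 = -13125 + 30 = -13095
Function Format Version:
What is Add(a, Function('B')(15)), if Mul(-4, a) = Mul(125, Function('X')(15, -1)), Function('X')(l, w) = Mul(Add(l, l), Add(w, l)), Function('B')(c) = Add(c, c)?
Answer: -13095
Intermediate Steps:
Function('B')(c) = Mul(2, c)
Function('X')(l, w) = Mul(2, l, Add(l, w)) (Function('X')(l, w) = Mul(Mul(2, l), Add(l, w)) = Mul(2, l, Add(l, w)))
a = -13125 (a = Mul(Rational(-1, 4), Mul(125, Mul(2, 15, Add(15, -1)))) = Mul(Rational(-1, 4), Mul(125, Mul(2, 15, 14))) = Mul(Rational(-1, 4), Mul(125, 420)) = Mul(Rational(-1, 4), 52500) = -13125)
Add(a, Function('B')(15)) = Add(-13125, Mul(2, 15)) = Add(-13125, 30) = -13095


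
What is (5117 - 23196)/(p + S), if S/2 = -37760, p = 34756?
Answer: 18079/40764 ≈ 0.44350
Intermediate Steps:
S = -75520 (S = 2*(-37760) = -75520)
(5117 - 23196)/(p + S) = (5117 - 23196)/(34756 - 75520) = -18079/(-40764) = -18079*(-1/40764) = 18079/40764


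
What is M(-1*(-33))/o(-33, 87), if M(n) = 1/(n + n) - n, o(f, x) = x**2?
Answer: -2177/499554 ≈ -0.0043579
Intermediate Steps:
M(n) = 1/(2*n) - n
M(-1*(-33))/o(-33, 87) = (1/(2*((-1*(-33)))) - (-1)*(-33))/(87**2) = ((1/2)/33 - 1*33)/7569 = ((1/2)*(1/33) - 33)*(1/7569) = (1/66 - 33)*(1/7569) = -2177/66*1/7569 = -2177/499554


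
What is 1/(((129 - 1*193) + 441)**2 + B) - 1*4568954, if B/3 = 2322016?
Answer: -32476933736857/7108177 ≈ -4.5690e+6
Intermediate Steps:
B = 6966048 (B = 3*2322016 = 6966048)
1/(((129 - 1*193) + 441)**2 + B) - 1*4568954 = 1/(((129 - 1*193) + 441)**2 + 6966048) - 1*4568954 = 1/(((129 - 193) + 441)**2 + 6966048) - 4568954 = 1/((-64 + 441)**2 + 6966048) - 4568954 = 1/(377**2 + 6966048) - 4568954 = 1/(142129 + 6966048) - 4568954 = 1/7108177 - 4568954 = -32476933736857/7108177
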